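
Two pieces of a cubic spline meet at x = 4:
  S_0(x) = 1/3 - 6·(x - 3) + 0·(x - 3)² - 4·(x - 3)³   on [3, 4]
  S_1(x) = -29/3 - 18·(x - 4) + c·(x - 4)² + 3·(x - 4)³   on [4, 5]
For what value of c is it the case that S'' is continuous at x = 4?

-12

S_0''(x) = 0 - 24·(x - 3), so S_0''(4) = -24. On the right, S_1''(4) = 2c, so c = -12.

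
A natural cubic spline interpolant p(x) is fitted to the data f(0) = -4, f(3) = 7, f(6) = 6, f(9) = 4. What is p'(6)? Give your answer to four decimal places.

-1.0222

Write M_i for p''(x_i). With h_i = 3, 3, 3 and divided differences Δ_i = 11/3, -1/3, -2/3, the continuity of p' gives the tridiagonal system
  3·M_0 + 12·M_1 + 3·M_2 = 6(Δ_1 - Δ_0) = -24
  3·M_1 + 12·M_2 + 3·M_3 = 6(Δ_2 - Δ_1) = -2
Natural end conditions: M_0 = M_3 = 0.
Solving: M_0 = 0, M_1 = -94/45, M_2 = 16/45, M_3 = 0.
On [6, 9], p'(x) = b_2 + 2c_2·(x - 6) + 3d_2·(x - 6)² with b_2 = Δ_2 - h_2(2M_2 + M_3)/6 = -46/45, c_2 = M_2/2 = 8/45, d_2 = (M_3 - M_2)/(6h_2) = -8/405. So p'(6) = -46/45.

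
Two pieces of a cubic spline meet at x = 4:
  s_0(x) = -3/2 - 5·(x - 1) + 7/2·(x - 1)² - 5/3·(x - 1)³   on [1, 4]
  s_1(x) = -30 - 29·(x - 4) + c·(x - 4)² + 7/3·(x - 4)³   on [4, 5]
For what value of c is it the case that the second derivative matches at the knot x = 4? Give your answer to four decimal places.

-11.5000

s_0''(x) = 7 - 10·(x - 1), so s_0''(4) = -23. On the right, s_1''(4) = 2c, so c = -23/2.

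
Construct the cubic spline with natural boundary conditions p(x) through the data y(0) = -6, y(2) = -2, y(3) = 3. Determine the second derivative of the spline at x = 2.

3

Write σ_i for p''(x_i). With h_i = 2, 1 and divided differences Δ_i = 2, 5, the continuity of p' gives the tridiagonal system
  2·σ_0 + 6·σ_1 + 1·σ_2 = 6(Δ_1 - Δ_0) = 18
Natural end conditions: σ_0 = σ_2 = 0.
Solving the tridiagonal system: σ_0 = 0, σ_1 = 3, σ_2 = 0.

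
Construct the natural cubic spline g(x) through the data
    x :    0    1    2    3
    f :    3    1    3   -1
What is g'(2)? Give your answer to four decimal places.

Write m_i for g''(x_i). With h_i = 1, 1, 1 and divided differences Δ_i = -2, 2, -4, the continuity of g' gives the tridiagonal system
  1·m_0 + 4·m_1 + 1·m_2 = 6(Δ_1 - Δ_0) = 24
  1·m_1 + 4·m_2 + 1·m_3 = 6(Δ_2 - Δ_1) = -36
Natural end conditions: m_0 = m_3 = 0.
Solving: m_0 = 0, m_1 = 44/5, m_2 = -56/5, m_3 = 0.
On [2, 3], g'(x) = b_2 + 2c_2·(x - 2) + 3d_2·(x - 2)² with b_2 = Δ_2 - h_2(2m_2 + m_3)/6 = -4/15, c_2 = m_2/2 = -28/5, d_2 = (m_3 - m_2)/(6h_2) = 28/15. So g'(2) = -4/15.

-0.2667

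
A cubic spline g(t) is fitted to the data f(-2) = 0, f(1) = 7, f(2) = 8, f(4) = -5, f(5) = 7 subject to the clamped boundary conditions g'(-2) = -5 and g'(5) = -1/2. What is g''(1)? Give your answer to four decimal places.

Put M_i = g'' at the i-th knot. Here h = (3, 1, 2, 1) and Δ = (7/3, 1, -13/2, 12), so the interior equations h_(i-1)·M_(i-1) + 2(h_(i-1)+h_i)·M_i + h_i·M_(i+1) = 6(Δ_i − Δ_(i-1)) read
  3·M_0 + 8·M_1 + 1·M_2 = 6(Δ_1 - Δ_0) = -8
  1·M_1 + 6·M_2 + 2·M_3 = 6(Δ_2 - Δ_1) = -45
  2·M_2 + 6·M_3 + 1·M_4 = 6(Δ_3 - Δ_2) = 111
Clamped end conditions give two more equations: 2h_0·M_0 + h_0·M_1 = 6(Δ_0 - g'(-2)) = 44 and h_3·M_3 + 2h_3·M_4 = 6(g'(5) - Δ_3) = -75.
Solving: M_0 = 6019/732, M_1 = -217/122, M_2 = -4499/244, M_3 = 2056/61, M_4 = -6631/122.

-1.7787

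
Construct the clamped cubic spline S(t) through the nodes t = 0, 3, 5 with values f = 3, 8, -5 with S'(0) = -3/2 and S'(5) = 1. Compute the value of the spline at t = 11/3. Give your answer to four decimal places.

With m_i denoting the second derivative at x_i, h_i = 3, 2, and Δ_i = (y_(i+1) − y_i)/h_i = 5/3, -13/2:
  3·m_0 + 10·m_1 + 2·m_2 = 6(Δ_1 - Δ_0) = -49
Clamped end conditions give two more equations: 2h_0·m_0 + h_0·m_1 = 6(Δ_0 - S'(0)) = 19 and h_1·m_1 + 2h_1·m_2 = 6(S'(5) - Δ_1) = 45.
Solving the tridiagonal system: m_0 = 257/30, m_1 = -54/5, m_2 = 333/20.
On [3, 5], S(t) = 8 - 97/20·(t - 3) - 27/5·(t - 3)² + 183/80·(t - 3)³.
With (t - 3) = 2/3: S(11/3) = 137/45.

3.0444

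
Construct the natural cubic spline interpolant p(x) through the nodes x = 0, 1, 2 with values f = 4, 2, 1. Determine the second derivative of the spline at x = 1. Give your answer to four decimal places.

1.5000

Let M_i = p''(x_i). Step sizes h_i = 1, 1; slopes of the chords Δ_i = (y_(i+1) - y_i)/h_i = -2, -1.
  1·M_0 + 4·M_1 + 1·M_2 = 6(Δ_1 - Δ_0) = 6
Natural end conditions: M_0 = M_2 = 0.
Hence M_0 = 0, M_1 = 3/2, M_2 = 0.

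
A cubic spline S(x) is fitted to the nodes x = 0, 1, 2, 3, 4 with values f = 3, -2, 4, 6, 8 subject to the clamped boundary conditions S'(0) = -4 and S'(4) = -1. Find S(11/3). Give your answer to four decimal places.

7.7698

With m_i denoting the second derivative at x_i, h_i = 1, 1, 1, 1, and Δ_i = (y_(i+1) − y_i)/h_i = -5, 6, 2, 2:
  1·m_0 + 4·m_1 + 1·m_2 = 6(Δ_1 - Δ_0) = 66
  1·m_1 + 4·m_2 + 1·m_3 = 6(Δ_2 - Δ_1) = -24
  1·m_2 + 4·m_3 + 1·m_4 = 6(Δ_3 - Δ_2) = 0
Clamped end conditions give two more equations: 2h_0·m_0 + h_0·m_1 = 6(Δ_0 - S'(0)) = -6 and h_3·m_3 + 2h_3·m_4 = 6(S'(4) - Δ_3) = -18.
Solving the tridiagonal system: m_0 = -207/14, m_1 = 165/7, m_2 = -27/2, m_3 = 45/7, m_4 = -171/14.
On [3, 4], S(x) = 6 + 53/28·(x - 3) + 45/14·(x - 3)² - 87/28·(x - 3)³.
With (x - 3) = 2/3: S(11/3) = 979/126.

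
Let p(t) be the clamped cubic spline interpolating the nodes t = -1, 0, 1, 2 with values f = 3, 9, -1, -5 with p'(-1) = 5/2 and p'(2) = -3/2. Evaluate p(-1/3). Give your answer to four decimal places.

Put M_i = p'' at the i-th knot. Here h = (1, 1, 1) and Δ = (6, -10, -4), so the interior equations h_(i-1)·M_(i-1) + 2(h_(i-1)+h_i)·M_i + h_i·M_(i+1) = 6(Δ_i − Δ_(i-1)) read
  1·M_0 + 4·M_1 + 1·M_2 = 6(Δ_1 - Δ_0) = -96
  1·M_1 + 4·M_2 + 1·M_3 = 6(Δ_2 - Δ_1) = 36
Clamped end conditions give two more equations: 2h_0·M_0 + h_0·M_1 = 6(Δ_0 - p'(-1)) = 21 and h_2·M_2 + 2h_2·M_3 = 6(p'(2) - Δ_2) = 15.
Forward elimination and back-substitution give M_0 = 85/3, M_1 = -107/3, M_2 = 55/3, M_3 = -5/3.
On [-1, 0], p(t) = 3 + 5/2·(t + 1) + 85/6·(t + 1)² - 32/3·(t + 1)³.
With (t + 1) = 2/3: p(-1/3) = 632/81.

7.8025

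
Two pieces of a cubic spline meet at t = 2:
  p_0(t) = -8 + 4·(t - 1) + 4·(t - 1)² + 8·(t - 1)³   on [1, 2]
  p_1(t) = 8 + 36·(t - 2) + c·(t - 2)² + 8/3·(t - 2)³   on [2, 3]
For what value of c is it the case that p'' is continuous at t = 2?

p_0''(t) = 8 + 48·(t - 1), so p_0''(2) = 56. On the right, p_1''(2) = 2c, so c = 28.

28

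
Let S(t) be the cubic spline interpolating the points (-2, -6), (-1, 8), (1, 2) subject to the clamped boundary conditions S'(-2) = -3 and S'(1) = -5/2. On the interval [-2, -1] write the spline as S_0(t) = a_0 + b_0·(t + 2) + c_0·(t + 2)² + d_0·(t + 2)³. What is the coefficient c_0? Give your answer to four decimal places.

34.0833

With M_i denoting the second derivative at x_i, h_i = 1, 2, and Δ_i = (y_(i+1) − y_i)/h_i = 14, -3:
  1·M_0 + 6·M_1 + 2·M_2 = 6(Δ_1 - Δ_0) = -102
Clamped end conditions give two more equations: 2h_0·M_0 + h_0·M_1 = 6(Δ_0 - S'(-2)) = 102 and h_1·M_1 + 2h_1·M_2 = 6(S'(1) - Δ_1) = 3.
Solving the tridiagonal system: M_0 = 409/6, M_1 = -103/3, M_2 = 215/12.
On [-2, -1], with S_0(t) = a_0 + b_0·(t + 2) + c_0·(t + 2)² + d_0·(t + 2)³: c_0 = M_0/2 = 409/12, d_0 = (M_1 - M_0)/(6h_0) = -205/12, b_0 = Δ_0 - h_0(2M_0 + M_1)/6 = -3.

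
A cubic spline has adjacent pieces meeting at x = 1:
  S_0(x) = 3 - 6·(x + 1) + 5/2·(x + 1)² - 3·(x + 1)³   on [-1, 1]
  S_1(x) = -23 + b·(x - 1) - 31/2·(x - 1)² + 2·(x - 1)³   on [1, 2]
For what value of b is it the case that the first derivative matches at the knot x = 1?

-32

S_0'(x) = -6 + 5·(x + 1) - 9·(x + 1)², so S_0'(1) = -32. On the right, S_1'(1) = b, so b = -32.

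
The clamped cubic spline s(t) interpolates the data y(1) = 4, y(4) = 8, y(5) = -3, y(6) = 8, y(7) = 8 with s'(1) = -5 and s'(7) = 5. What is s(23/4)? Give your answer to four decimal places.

With m_i denoting the second derivative at x_i, h_i = 3, 1, 1, 1, and Δ_i = (y_(i+1) − y_i)/h_i = 4/3, -11, 11, 0:
  3·m_0 + 8·m_1 + 1·m_2 = 6(Δ_1 - Δ_0) = -74
  1·m_1 + 4·m_2 + 1·m_3 = 6(Δ_2 - Δ_1) = 132
  1·m_2 + 4·m_3 + 1·m_4 = 6(Δ_3 - Δ_2) = -66
Clamped end conditions give two more equations: 2h_0·m_0 + h_0·m_1 = 6(Δ_0 - s'(1)) = 38 and h_3·m_3 + 2h_3·m_4 = 6(s'(7) - Δ_3) = 30.
Solving the tridiagonal system: m_0 = 463/27, m_1 = -584/27, m_2 = 1285/27, m_3 = -992/27, m_4 = 901/27.
On [5, 6], s(t) = -3 + 34/27·(t - 5) + 1285/54·(t - 5)² - 253/18·(t - 5)³.
With (t - 5) = 3/4: s(23/4) = 6221/1152.

5.4002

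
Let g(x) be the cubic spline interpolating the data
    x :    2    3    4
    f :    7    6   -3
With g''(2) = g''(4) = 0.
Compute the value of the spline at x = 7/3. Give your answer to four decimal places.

Let M_i = g''(x_i). Step sizes h_i = 1, 1; slopes of the chords Δ_i = (y_(i+1) - y_i)/h_i = -1, -9.
  1·M_0 + 4·M_1 + 1·M_2 = 6(Δ_1 - Δ_0) = -48
Natural end conditions: M_0 = M_2 = 0.
Forward elimination and back-substitution give M_0 = 0, M_1 = -12, M_2 = 0.
On [2, 3], g(x) = 7 + 1·(x - 2) + 0·(x - 2)² - 2·(x - 2)³.
With (x - 2) = 1/3: g(7/3) = 196/27.

7.2593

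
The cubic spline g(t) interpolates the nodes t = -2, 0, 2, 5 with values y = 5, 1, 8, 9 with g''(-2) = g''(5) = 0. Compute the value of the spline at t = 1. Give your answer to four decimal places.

4.0066

Write m_i for g''(x_i). With h_i = 2, 2, 3 and divided differences Δ_i = -2, 7/2, 1/3, the continuity of g' gives the tridiagonal system
  2·m_0 + 8·m_1 + 2·m_2 = 6(Δ_1 - Δ_0) = 33
  2·m_1 + 10·m_2 + 3·m_3 = 6(Δ_2 - Δ_1) = -19
Natural end conditions: m_0 = m_3 = 0.
Solving the tridiagonal system: m_0 = 0, m_1 = 92/19, m_2 = -109/38, m_3 = 0.
On [0, 2], g(t) = 1 + 70/57·t + 46/19·t² - 293/456·t³.
With t = 1: g(1) = 609/152.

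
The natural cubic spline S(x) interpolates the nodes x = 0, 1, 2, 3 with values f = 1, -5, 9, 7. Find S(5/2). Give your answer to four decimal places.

Write M_i for S''(x_i). With h_i = 1, 1, 1 and divided differences Δ_i = -6, 14, -2, the continuity of S' gives the tridiagonal system
  1·M_0 + 4·M_1 + 1·M_2 = 6(Δ_1 - Δ_0) = 120
  1·M_1 + 4·M_2 + 1·M_3 = 6(Δ_2 - Δ_1) = -96
Natural end conditions: M_0 = M_3 = 0.
Solving the tridiagonal system: M_0 = 0, M_1 = 192/5, M_2 = -168/5, M_3 = 0.
On [2, 3], S(x) = 9 + 46/5·(x - 2) - 84/5·(x - 2)² + 28/5·(x - 2)³.
With (x - 2) = 1/2: S(5/2) = 101/10.

10.1000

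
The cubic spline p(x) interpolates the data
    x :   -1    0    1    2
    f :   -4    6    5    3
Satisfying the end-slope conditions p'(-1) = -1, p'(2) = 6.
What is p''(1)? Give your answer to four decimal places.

-0.5333

Put M_i = p'' at the i-th knot. Here h = (1, 1, 1) and Δ = (10, -1, -2), so the interior equations h_(i-1)·M_(i-1) + 2(h_(i-1)+h_i)·M_i + h_i·M_(i+1) = 6(Δ_i − Δ_(i-1)) read
  1·M_0 + 4·M_1 + 1·M_2 = 6(Δ_1 - Δ_0) = -66
  1·M_1 + 4·M_2 + 1·M_3 = 6(Δ_2 - Δ_1) = -6
Clamped end conditions give two more equations: 2h_0·M_0 + h_0·M_1 = 6(Δ_0 - p'(-1)) = 66 and h_2·M_2 + 2h_2·M_3 = 6(p'(2) - Δ_2) = 48.
Solving the tridiagonal system: M_0 = 706/15, M_1 = -422/15, M_2 = -8/15, M_3 = 364/15.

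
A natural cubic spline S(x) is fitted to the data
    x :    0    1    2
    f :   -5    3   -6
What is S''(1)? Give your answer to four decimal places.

Write σ_i for S''(x_i). With h_i = 1, 1 and divided differences Δ_i = 8, -9, the continuity of S' gives the tridiagonal system
  1·σ_0 + 4·σ_1 + 1·σ_2 = 6(Δ_1 - Δ_0) = -102
Natural end conditions: σ_0 = σ_2 = 0.
Hence σ_0 = 0, σ_1 = -51/2, σ_2 = 0.

-25.5000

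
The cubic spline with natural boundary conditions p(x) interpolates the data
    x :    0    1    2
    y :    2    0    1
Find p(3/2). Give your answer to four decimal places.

0.2188

Let M_i = p''(x_i). Step sizes h_i = 1, 1; slopes of the chords Δ_i = (y_(i+1) - y_i)/h_i = -2, 1.
  1·M_0 + 4·M_1 + 1·M_2 = 6(Δ_1 - Δ_0) = 18
Natural end conditions: M_0 = M_2 = 0.
Solving the tridiagonal system: M_0 = 0, M_1 = 9/2, M_2 = 0.
On [1, 2], p(x) = 0 - 1/2·(x - 1) + 9/4·(x - 1)² - 3/4·(x - 1)³.
With (x - 1) = 1/2: p(3/2) = 7/32.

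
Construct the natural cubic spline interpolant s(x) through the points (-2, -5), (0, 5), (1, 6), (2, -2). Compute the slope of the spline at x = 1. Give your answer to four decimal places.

Put M_i = s'' at the i-th knot. Here h = (2, 1, 1) and Δ = (5, 1, -8), so the interior equations h_(i-1)·M_(i-1) + 2(h_(i-1)+h_i)·M_i + h_i·M_(i+1) = 6(Δ_i − Δ_(i-1)) read
  2·M_0 + 6·M_1 + 1·M_2 = 6(Δ_1 - Δ_0) = -24
  1·M_1 + 4·M_2 + 1·M_3 = 6(Δ_2 - Δ_1) = -54
Natural end conditions: M_0 = M_3 = 0.
Solving: M_0 = 0, M_1 = -42/23, M_2 = -300/23, M_3 = 0.
On [1, 2], s'(x) = b_2 + 2c_2·(x - 1) + 3d_2·(x - 1)² with b_2 = Δ_2 - h_2(2M_2 + M_3)/6 = -84/23, c_2 = M_2/2 = -150/23, d_2 = (M_3 - M_2)/(6h_2) = 50/23. So s'(1) = -84/23.

-3.6522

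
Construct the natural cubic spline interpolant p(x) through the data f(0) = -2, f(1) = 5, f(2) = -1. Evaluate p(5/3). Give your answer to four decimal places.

Write σ_i for p''(x_i). With h_i = 1, 1 and divided differences Δ_i = 7, -6, the continuity of p' gives the tridiagonal system
  1·σ_0 + 4·σ_1 + 1·σ_2 = 6(Δ_1 - Δ_0) = -78
Natural end conditions: σ_0 = σ_2 = 0.
Solving: σ_0 = 0, σ_1 = -39/2, σ_2 = 0.
On [1, 2], p(x) = 5 + 1/2·(x - 1) - 39/4·(x - 1)² + 13/4·(x - 1)³.
With (x - 1) = 2/3: p(5/3) = 53/27.

1.9630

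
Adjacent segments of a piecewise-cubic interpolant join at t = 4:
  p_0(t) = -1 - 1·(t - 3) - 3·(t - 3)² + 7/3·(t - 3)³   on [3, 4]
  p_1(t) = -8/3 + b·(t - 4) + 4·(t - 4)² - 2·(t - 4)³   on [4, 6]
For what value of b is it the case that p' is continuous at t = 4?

0

p_0'(t) = -1 - 6·(t - 3) + 7·(t - 3)², so p_0'(4) = 0. On the right, p_1'(4) = b, so b = 0.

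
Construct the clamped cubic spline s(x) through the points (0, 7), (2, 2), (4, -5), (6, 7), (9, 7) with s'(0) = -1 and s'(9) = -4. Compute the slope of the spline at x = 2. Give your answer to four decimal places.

Let M_i = s''(x_i). Step sizes h_i = 2, 2, 2, 3; slopes of the chords Δ_i = (y_(i+1) - y_i)/h_i = -5/2, -7/2, 6, 0.
  2·M_0 + 8·M_1 + 2·M_2 = 6(Δ_1 - Δ_0) = -6
  2·M_1 + 8·M_2 + 2·M_3 = 6(Δ_2 - Δ_1) = 57
  2·M_2 + 10·M_3 + 3·M_4 = 6(Δ_3 - Δ_2) = -36
Clamped end conditions give two more equations: 2h_0·M_0 + h_0·M_1 = 6(Δ_0 - s'(0)) = -9 and h_3·M_3 + 2h_3·M_4 = 6(s'(9) - Δ_3) = -24.
Solving: M_0 = -39/46, M_1 = -129/46, M_2 = 417/46, M_3 = -114/23, M_4 = -35/23.
On [2, 4], s'(x) = b_1 + 2c_1·(x - 2) + 3d_1·(x - 2)² with b_1 = Δ_1 - h_1(2M_1 + M_2)/6 = -107/23, c_1 = M_1/2 = -129/92, d_1 = (M_2 - M_1)/(6h_1) = 91/92. So s'(2) = -107/23.

-4.6522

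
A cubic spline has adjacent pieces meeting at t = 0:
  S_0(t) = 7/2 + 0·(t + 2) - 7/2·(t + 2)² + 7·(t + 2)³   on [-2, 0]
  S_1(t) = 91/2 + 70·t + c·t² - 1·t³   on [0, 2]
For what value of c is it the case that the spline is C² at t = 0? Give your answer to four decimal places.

S_0''(t) = -7 + 42·(t + 2), so S_0''(0) = 77. On the right, S_1''(0) = 2c, so c = 77/2.

38.5000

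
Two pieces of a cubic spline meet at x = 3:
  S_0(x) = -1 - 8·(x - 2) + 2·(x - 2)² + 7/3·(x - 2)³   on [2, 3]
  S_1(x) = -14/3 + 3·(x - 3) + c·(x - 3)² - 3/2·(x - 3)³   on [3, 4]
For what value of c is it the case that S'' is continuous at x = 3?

9

S_0''(x) = 4 + 14·(x - 2), so S_0''(3) = 18. On the right, S_1''(3) = 2c, so c = 9.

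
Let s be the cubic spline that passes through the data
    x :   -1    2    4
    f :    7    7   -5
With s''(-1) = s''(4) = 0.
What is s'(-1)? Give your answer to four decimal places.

1.8000

With m_i denoting the second derivative at x_i, h_i = 3, 2, and Δ_i = (y_(i+1) − y_i)/h_i = 0, -6:
  3·m_0 + 10·m_1 + 2·m_2 = 6(Δ_1 - Δ_0) = -36
Natural end conditions: m_0 = m_2 = 0.
Forward elimination and back-substitution give m_0 = 0, m_1 = -18/5, m_2 = 0.
On [-1, 2], s'(x) = b_0 + 2c_0·(x + 1) + 3d_0·(x + 1)² with b_0 = Δ_0 - h_0(2m_0 + m_1)/6 = 9/5, c_0 = m_0/2 = 0, d_0 = (m_1 - m_0)/(6h_0) = -1/5. So s'(-1) = 9/5.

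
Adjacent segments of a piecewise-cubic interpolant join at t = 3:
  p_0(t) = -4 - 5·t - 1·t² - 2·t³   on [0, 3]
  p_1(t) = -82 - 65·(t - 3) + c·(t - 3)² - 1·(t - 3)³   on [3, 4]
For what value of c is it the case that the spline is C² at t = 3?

-19

p_0''(t) = -2 - 12·t, so p_0''(3) = -38. On the right, p_1''(3) = 2c, so c = -19.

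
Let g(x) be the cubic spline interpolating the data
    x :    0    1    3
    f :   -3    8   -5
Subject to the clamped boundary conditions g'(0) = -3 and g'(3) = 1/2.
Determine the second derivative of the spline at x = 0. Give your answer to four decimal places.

60.6667

Put M_i = g'' at the i-th knot. Here h = (1, 2) and Δ = (11, -13/2), so the interior equations h_(i-1)·M_(i-1) + 2(h_(i-1)+h_i)·M_i + h_i·M_(i+1) = 6(Δ_i − Δ_(i-1)) read
  1·M_0 + 6·M_1 + 2·M_2 = 6(Δ_1 - Δ_0) = -105
Clamped end conditions give two more equations: 2h_0·M_0 + h_0·M_1 = 6(Δ_0 - g'(0)) = 84 and h_1·M_1 + 2h_1·M_2 = 6(g'(3) - Δ_1) = 42.
Solving: M_0 = 182/3, M_1 = -112/3, M_2 = 175/6.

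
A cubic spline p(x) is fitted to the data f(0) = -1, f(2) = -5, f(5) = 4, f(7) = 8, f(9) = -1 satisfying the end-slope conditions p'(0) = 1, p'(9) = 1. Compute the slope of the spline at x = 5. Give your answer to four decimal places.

4.8559

Put M_i = p'' at the i-th knot. Here h = (2, 3, 2, 2) and Δ = (-2, 3, 2, -9/2), so the interior equations h_(i-1)·M_(i-1) + 2(h_(i-1)+h_i)·M_i + h_i·M_(i+1) = 6(Δ_i − Δ_(i-1)) read
  2·M_0 + 10·M_1 + 3·M_2 = 6(Δ_1 - Δ_0) = 30
  3·M_1 + 10·M_2 + 2·M_3 = 6(Δ_2 - Δ_1) = -6
  2·M_2 + 8·M_3 + 2·M_4 = 6(Δ_3 - Δ_2) = -39
Clamped end conditions give two more equations: 2h_0·M_0 + h_0·M_1 = 6(Δ_0 - p'(0)) = -18 and h_3·M_3 + 2h_3·M_4 = 6(p'(9) - Δ_3) = 33.
Hence M_0 = -397/59, M_1 = 263/59, M_2 = -22/59, M_3 = -923/118, M_4 = 1435/118.
On [5, 7], p'(x) = b_2 + 2c_2·(x - 5) + 3d_2·(x - 5)² with b_2 = Δ_2 - h_2(2M_2 + M_3)/6 = 573/118, c_2 = M_2/2 = -11/59, d_2 = (M_3 - M_2)/(6h_2) = -293/472. So p'(5) = 573/118.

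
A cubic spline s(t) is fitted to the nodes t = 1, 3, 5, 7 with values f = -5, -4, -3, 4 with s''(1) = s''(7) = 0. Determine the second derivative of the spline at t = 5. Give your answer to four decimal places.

2.4000

With m_i denoting the second derivative at x_i, h_i = 2, 2, 2, and Δ_i = (y_(i+1) − y_i)/h_i = 1/2, 1/2, 7/2:
  2·m_0 + 8·m_1 + 2·m_2 = 6(Δ_1 - Δ_0) = 0
  2·m_1 + 8·m_2 + 2·m_3 = 6(Δ_2 - Δ_1) = 18
Natural end conditions: m_0 = m_3 = 0.
Forward elimination and back-substitution give m_0 = 0, m_1 = -3/5, m_2 = 12/5, m_3 = 0.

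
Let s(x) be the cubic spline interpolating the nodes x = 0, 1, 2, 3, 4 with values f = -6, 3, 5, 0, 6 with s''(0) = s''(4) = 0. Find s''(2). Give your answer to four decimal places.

-13.7143

Write M_i for s''(x_i). With h_i = 1, 1, 1, 1 and divided differences Δ_i = 9, 2, -5, 6, the continuity of s' gives the tridiagonal system
  1·M_0 + 4·M_1 + 1·M_2 = 6(Δ_1 - Δ_0) = -42
  1·M_1 + 4·M_2 + 1·M_3 = 6(Δ_2 - Δ_1) = -42
  1·M_2 + 4·M_3 + 1·M_4 = 6(Δ_3 - Δ_2) = 66
Natural end conditions: M_0 = M_4 = 0.
Solving the tridiagonal system: M_0 = 0, M_1 = -99/14, M_2 = -96/7, M_3 = 279/14, M_4 = 0.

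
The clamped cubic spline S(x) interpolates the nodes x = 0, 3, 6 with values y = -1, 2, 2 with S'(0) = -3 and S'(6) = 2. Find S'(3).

With m_i denoting the second derivative at x_i, h_i = 3, 3, and Δ_i = (y_(i+1) − y_i)/h_i = 1, 0:
  3·m_0 + 12·m_1 + 3·m_2 = 6(Δ_1 - Δ_0) = -6
Clamped end conditions give two more equations: 2h_0·m_0 + h_0·m_1 = 6(Δ_0 - S'(0)) = 24 and h_1·m_1 + 2h_1·m_2 = 6(S'(6) - Δ_1) = 12.
Hence m_0 = 16/3, m_1 = -8/3, m_2 = 10/3.
On [3, 6], S'(x) = b_1 + 2c_1·(x - 3) + 3d_1·(x - 3)² with b_1 = Δ_1 - h_1(2m_1 + m_2)/6 = 1, c_1 = m_1/2 = -4/3, d_1 = (m_2 - m_1)/(6h_1) = 1/3. So S'(3) = 1.

1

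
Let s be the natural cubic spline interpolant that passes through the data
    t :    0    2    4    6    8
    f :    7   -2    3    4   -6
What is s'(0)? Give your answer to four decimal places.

-6.4196

With m_i denoting the second derivative at x_i, h_i = 2, 2, 2, 2, and Δ_i = (y_(i+1) − y_i)/h_i = -9/2, 5/2, 1/2, -5:
  2·m_0 + 8·m_1 + 2·m_2 = 6(Δ_1 - Δ_0) = 42
  2·m_1 + 8·m_2 + 2·m_3 = 6(Δ_2 - Δ_1) = -12
  2·m_2 + 8·m_3 + 2·m_4 = 6(Δ_3 - Δ_2) = -33
Natural end conditions: m_0 = m_4 = 0.
Solving: m_0 = 0, m_1 = 645/112, m_2 = -57/28, m_3 = -405/112, m_4 = 0.
On [0, 2], s'(t) = b_0 + 2c_0·t + 3d_0·t² with b_0 = Δ_0 - h_0(2m_0 + m_1)/6 = -719/112, c_0 = m_0/2 = 0, d_0 = (m_1 - m_0)/(6h_0) = 215/448. So s'(0) = -719/112.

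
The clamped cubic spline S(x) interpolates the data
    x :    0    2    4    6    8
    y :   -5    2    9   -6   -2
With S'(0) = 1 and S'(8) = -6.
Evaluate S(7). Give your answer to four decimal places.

Let M_i = S''(x_i). Step sizes h_i = 2, 2, 2, 2; slopes of the chords Δ_i = (y_(i+1) - y_i)/h_i = 7/2, 7/2, -15/2, 2.
  2·M_0 + 8·M_1 + 2·M_2 = 6(Δ_1 - Δ_0) = 0
  2·M_1 + 8·M_2 + 2·M_3 = 6(Δ_2 - Δ_1) = -66
  2·M_2 + 8·M_3 + 2·M_4 = 6(Δ_3 - Δ_2) = 57
Clamped end conditions give two more equations: 2h_0·M_0 + h_0·M_1 = 6(Δ_0 - S'(0)) = 15 and h_3·M_3 + 2h_3·M_4 = 6(S'(8) - Δ_3) = -48.
Solving: M_0 = 277/112, M_1 = 143/56, M_2 = -203/16, M_3 = 851/56, M_4 = -2195/112.
On [6, 8], S(x) = -6 - 179/112·(x - 6) + 851/112·(x - 6)² - 1299/448·(x - 6)³.
With (x - 6) = 1: S(7) = -1299/448.

-2.8996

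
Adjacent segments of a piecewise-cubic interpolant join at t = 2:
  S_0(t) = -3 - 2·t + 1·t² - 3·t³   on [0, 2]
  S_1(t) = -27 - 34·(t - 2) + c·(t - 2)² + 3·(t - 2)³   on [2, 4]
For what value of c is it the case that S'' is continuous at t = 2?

S_0''(t) = 2 - 18·t, so S_0''(2) = -34. On the right, S_1''(2) = 2c, so c = -17.

-17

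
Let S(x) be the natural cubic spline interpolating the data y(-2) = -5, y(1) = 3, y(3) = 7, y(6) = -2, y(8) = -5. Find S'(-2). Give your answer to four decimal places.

2.5000

Write m_i for S''(x_i). With h_i = 3, 2, 3, 2 and divided differences Δ_i = 8/3, 2, -3, -3/2, the continuity of S' gives the tridiagonal system
  3·m_0 + 10·m_1 + 2·m_2 = 6(Δ_1 - Δ_0) = -4
  2·m_1 + 10·m_2 + 3·m_3 = 6(Δ_2 - Δ_1) = -30
  3·m_2 + 10·m_3 + 2·m_4 = 6(Δ_3 - Δ_2) = 9
Natural end conditions: m_0 = m_4 = 0.
Solving the tridiagonal system: m_0 = 0, m_1 = 1/3, m_2 = -11/3, m_3 = 2, m_4 = 0.
On [-2, 1], S'(x) = b_0 + 2c_0·(x + 2) + 3d_0·(x + 2)² with b_0 = Δ_0 - h_0(2m_0 + m_1)/6 = 5/2, c_0 = m_0/2 = 0, d_0 = (m_1 - m_0)/(6h_0) = 1/54. So S'(-2) = 5/2.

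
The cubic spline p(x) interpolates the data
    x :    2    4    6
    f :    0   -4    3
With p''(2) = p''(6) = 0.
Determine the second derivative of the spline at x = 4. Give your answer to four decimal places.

4.1250

With σ_i denoting the second derivative at x_i, h_i = 2, 2, and Δ_i = (y_(i+1) − y_i)/h_i = -2, 7/2:
  2·σ_0 + 8·σ_1 + 2·σ_2 = 6(Δ_1 - Δ_0) = 33
Natural end conditions: σ_0 = σ_2 = 0.
Forward elimination and back-substitution give σ_0 = 0, σ_1 = 33/8, σ_2 = 0.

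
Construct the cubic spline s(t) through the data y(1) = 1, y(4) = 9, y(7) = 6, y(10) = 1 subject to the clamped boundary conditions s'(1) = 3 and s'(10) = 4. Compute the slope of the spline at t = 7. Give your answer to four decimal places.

-3.3333

Let σ_i = s''(x_i). Step sizes h_i = 3, 3, 3; slopes of the chords Δ_i = (y_(i+1) - y_i)/h_i = 8/3, -1, -5/3.
  3·σ_0 + 12·σ_1 + 3·σ_2 = 6(Δ_1 - Δ_0) = -22
  3·σ_1 + 12·σ_2 + 3·σ_3 = 6(Δ_2 - Δ_1) = -4
Clamped end conditions give two more equations: 2h_0·σ_0 + h_0·σ_1 = 6(Δ_0 - s'(1)) = -2 and h_2·σ_2 + 2h_2·σ_3 = 6(s'(10) - Δ_2) = 34.
Forward elimination and back-substitution give σ_0 = 4/9, σ_1 = -14/9, σ_2 = -14/9, σ_3 = 58/9.
On [7, 10], s'(t) = b_2 + 2c_2·(t - 7) + 3d_2·(t - 7)² with b_2 = Δ_2 - h_2(2σ_2 + σ_3)/6 = -10/3, c_2 = σ_2/2 = -7/9, d_2 = (σ_3 - σ_2)/(6h_2) = 4/9. So s'(7) = -10/3.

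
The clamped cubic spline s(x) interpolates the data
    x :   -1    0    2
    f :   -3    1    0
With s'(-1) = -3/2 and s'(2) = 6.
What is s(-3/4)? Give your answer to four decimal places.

Write σ_i for s''(x_i). With h_i = 1, 2 and divided differences Δ_i = 4, -1/2, the continuity of s' gives the tridiagonal system
  1·σ_0 + 6·σ_1 + 2·σ_2 = 6(Δ_1 - Δ_0) = -27
Clamped end conditions give two more equations: 2h_0·σ_0 + h_0·σ_1 = 6(Δ_0 - s'(-1)) = 33 and h_1·σ_1 + 2h_1·σ_2 = 6(s'(2) - Δ_1) = 39.
Hence σ_0 = 47/2, σ_1 = -14, σ_2 = 67/4.
On [-1, 0], s(x) = -3 - 3/2·(x + 1) + 47/4·(x + 1)² - 25/4·(x + 1)³.
With (x + 1) = 1/4: s(-3/4) = -701/256.

-2.7383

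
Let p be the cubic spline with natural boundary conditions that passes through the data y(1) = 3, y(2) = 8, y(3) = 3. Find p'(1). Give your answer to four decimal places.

7.5000

Write M_i for p''(x_i). With h_i = 1, 1 and divided differences Δ_i = 5, -5, the continuity of p' gives the tridiagonal system
  1·M_0 + 4·M_1 + 1·M_2 = 6(Δ_1 - Δ_0) = -60
Natural end conditions: M_0 = M_2 = 0.
Forward elimination and back-substitution give M_0 = 0, M_1 = -15, M_2 = 0.
On [1, 2], p'(x) = b_0 + 2c_0·(x - 1) + 3d_0·(x - 1)² with b_0 = Δ_0 - h_0(2M_0 + M_1)/6 = 15/2, c_0 = M_0/2 = 0, d_0 = (M_1 - M_0)/(6h_0) = -5/2. So p'(1) = 15/2.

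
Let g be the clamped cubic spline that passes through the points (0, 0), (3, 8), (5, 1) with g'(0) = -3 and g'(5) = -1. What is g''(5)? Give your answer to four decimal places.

Put M_i = g'' at the i-th knot. Here h = (3, 2) and Δ = (8/3, -7/2), so the interior equations h_(i-1)·M_(i-1) + 2(h_(i-1)+h_i)·M_i + h_i·M_(i+1) = 6(Δ_i − Δ_(i-1)) read
  3·M_0 + 10·M_1 + 2·M_2 = 6(Δ_1 - Δ_0) = -37
Clamped end conditions give two more equations: 2h_0·M_0 + h_0·M_1 = 6(Δ_0 - g'(0)) = 34 and h_1·M_1 + 2h_1·M_2 = 6(g'(5) - Δ_1) = 15.
Solving: M_0 = 293/30, M_1 = -41/5, M_2 = 157/20.

7.8500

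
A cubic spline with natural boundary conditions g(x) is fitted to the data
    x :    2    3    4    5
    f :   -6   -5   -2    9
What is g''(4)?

Put m_i = g'' at the i-th knot. Here h = (1, 1, 1) and Δ = (1, 3, 11), so the interior equations h_(i-1)·m_(i-1) + 2(h_(i-1)+h_i)·m_i + h_i·m_(i+1) = 6(Δ_i − Δ_(i-1)) read
  1·m_0 + 4·m_1 + 1·m_2 = 6(Δ_1 - Δ_0) = 12
  1·m_1 + 4·m_2 + 1·m_3 = 6(Δ_2 - Δ_1) = 48
Natural end conditions: m_0 = m_3 = 0.
Solving the tridiagonal system: m_0 = 0, m_1 = 0, m_2 = 12, m_3 = 0.

12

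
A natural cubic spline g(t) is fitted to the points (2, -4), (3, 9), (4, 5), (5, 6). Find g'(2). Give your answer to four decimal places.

With σ_i denoting the second derivative at x_i, h_i = 1, 1, 1, and Δ_i = (y_(i+1) − y_i)/h_i = 13, -4, 1:
  1·σ_0 + 4·σ_1 + 1·σ_2 = 6(Δ_1 - Δ_0) = -102
  1·σ_1 + 4·σ_2 + 1·σ_3 = 6(Δ_2 - Δ_1) = 30
Natural end conditions: σ_0 = σ_3 = 0.
Solving: σ_0 = 0, σ_1 = -146/5, σ_2 = 74/5, σ_3 = 0.
On [2, 3], g'(t) = b_0 + 2c_0·(t - 2) + 3d_0·(t - 2)² with b_0 = Δ_0 - h_0(2σ_0 + σ_1)/6 = 268/15, c_0 = σ_0/2 = 0, d_0 = (σ_1 - σ_0)/(6h_0) = -73/15. So g'(2) = 268/15.

17.8667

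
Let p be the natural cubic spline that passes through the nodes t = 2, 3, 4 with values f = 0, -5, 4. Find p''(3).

Let M_i = p''(x_i). Step sizes h_i = 1, 1; slopes of the chords Δ_i = (y_(i+1) - y_i)/h_i = -5, 9.
  1·M_0 + 4·M_1 + 1·M_2 = 6(Δ_1 - Δ_0) = 84
Natural end conditions: M_0 = M_2 = 0.
Solving the tridiagonal system: M_0 = 0, M_1 = 21, M_2 = 0.

21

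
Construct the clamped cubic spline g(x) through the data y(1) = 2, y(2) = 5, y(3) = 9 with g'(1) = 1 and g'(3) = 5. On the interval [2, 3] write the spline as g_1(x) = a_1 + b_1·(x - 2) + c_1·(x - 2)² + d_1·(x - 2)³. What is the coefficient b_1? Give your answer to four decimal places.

Write M_i for g''(x_i). With h_i = 1, 1 and divided differences Δ_i = 3, 4, the continuity of g' gives the tridiagonal system
  1·M_0 + 4·M_1 + 1·M_2 = 6(Δ_1 - Δ_0) = 6
Clamped end conditions give two more equations: 2h_0·M_0 + h_0·M_1 = 6(Δ_0 - g'(1)) = 12 and h_1·M_1 + 2h_1·M_2 = 6(g'(3) - Δ_1) = 6.
Solving: M_0 = 13/2, M_1 = -1, M_2 = 7/2.
On [2, 3], with g_1(x) = a_1 + b_1·(x - 2) + c_1·(x - 2)² + d_1·(x - 2)³: c_1 = M_1/2 = -1/2, d_1 = (M_2 - M_1)/(6h_1) = 3/4, b_1 = Δ_1 - h_1(2M_1 + M_2)/6 = 15/4.

3.7500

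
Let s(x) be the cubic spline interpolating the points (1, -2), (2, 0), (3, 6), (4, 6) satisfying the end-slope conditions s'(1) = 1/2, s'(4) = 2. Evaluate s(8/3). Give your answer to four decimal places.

Let σ_i = s''(x_i). Step sizes h_i = 1, 1, 1; slopes of the chords Δ_i = (y_(i+1) - y_i)/h_i = 2, 6, 0.
  1·σ_0 + 4·σ_1 + 1·σ_2 = 6(Δ_1 - Δ_0) = 24
  1·σ_1 + 4·σ_2 + 1·σ_3 = 6(Δ_2 - Δ_1) = -36
Clamped end conditions give two more equations: 2h_0·σ_0 + h_0·σ_1 = 6(Δ_0 - s'(1)) = 9 and h_2·σ_2 + 2h_2·σ_3 = 6(s'(4) - Δ_2) = 12.
Solving: σ_0 = -2/5, σ_1 = 49/5, σ_2 = -74/5, σ_3 = 67/5.
On [2, 3], s(x) = 0 + 26/5·(x - 2) + 49/10·(x - 2)² - 41/10·(x - 2)³.
With (x - 2) = 2/3: s(8/3) = 598/135.

4.4296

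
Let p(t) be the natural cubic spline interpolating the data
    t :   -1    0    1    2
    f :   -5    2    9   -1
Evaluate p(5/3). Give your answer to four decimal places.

Put m_i = p'' at the i-th knot. Here h = (1, 1, 1) and Δ = (7, 7, -10), so the interior equations h_(i-1)·m_(i-1) + 2(h_(i-1)+h_i)·m_i + h_i·m_(i+1) = 6(Δ_i − Δ_(i-1)) read
  1·m_0 + 4·m_1 + 1·m_2 = 6(Δ_1 - Δ_0) = 0
  1·m_1 + 4·m_2 + 1·m_3 = 6(Δ_2 - Δ_1) = -102
Natural end conditions: m_0 = m_3 = 0.
Solving: m_0 = 0, m_1 = 34/5, m_2 = -136/5, m_3 = 0.
On [1, 2], p(t) = 9 - 14/15·(t - 1) - 68/5·(t - 1)² + 68/15·(t - 1)³.
With (t - 1) = 2/3: p(5/3) = 1489/405.

3.6765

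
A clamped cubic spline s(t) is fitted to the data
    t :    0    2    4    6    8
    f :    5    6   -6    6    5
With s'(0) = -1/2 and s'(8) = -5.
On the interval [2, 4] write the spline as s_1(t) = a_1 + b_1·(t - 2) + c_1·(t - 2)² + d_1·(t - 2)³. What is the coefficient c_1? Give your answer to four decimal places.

-4.9018

Write M_i for s''(x_i). With h_i = 2, 2, 2, 2 and divided differences Δ_i = 1/2, -6, 6, -1/2, the continuity of s' gives the tridiagonal system
  2·M_0 + 8·M_1 + 2·M_2 = 6(Δ_1 - Δ_0) = -39
  2·M_1 + 8·M_2 + 2·M_3 = 6(Δ_2 - Δ_1) = 72
  2·M_2 + 8·M_3 + 2·M_4 = 6(Δ_3 - Δ_2) = -39
Clamped end conditions give two more equations: 2h_0·M_0 + h_0·M_1 = 6(Δ_0 - s'(0)) = 6 and h_3·M_3 + 2h_3·M_4 = 6(s'(8) - Δ_3) = -27.
Hence M_0 = 717/112, M_1 = -549/56, M_2 = 213/16, M_3 = -417/56, M_4 = -339/112.
On [2, 4], with s_1(t) = a_1 + b_1·(t - 2) + c_1·(t - 2)² + d_1·(t - 2)³: c_1 = M_1/2 = -549/112, d_1 = (M_2 - M_1)/(6h_1) = 863/448, b_1 = Δ_1 - h_1(2M_1 + M_2)/6 = -437/112.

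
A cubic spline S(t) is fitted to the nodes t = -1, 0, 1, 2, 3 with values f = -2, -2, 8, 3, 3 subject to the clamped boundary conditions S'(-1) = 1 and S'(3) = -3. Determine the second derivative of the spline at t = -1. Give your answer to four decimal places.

Put m_i = S'' at the i-th knot. Here h = (1, 1, 1, 1) and Δ = (0, 10, -5, 0), so the interior equations h_(i-1)·m_(i-1) + 2(h_(i-1)+h_i)·m_i + h_i·m_(i+1) = 6(Δ_i − Δ_(i-1)) read
  1·m_0 + 4·m_1 + 1·m_2 = 6(Δ_1 - Δ_0) = 60
  1·m_1 + 4·m_2 + 1·m_3 = 6(Δ_2 - Δ_1) = -90
  1·m_2 + 4·m_3 + 1·m_4 = 6(Δ_3 - Δ_2) = 30
Clamped end conditions give two more equations: 2h_0·m_0 + h_0·m_1 = 6(Δ_0 - S'(-1)) = -6 and h_3·m_3 + 2h_3·m_4 = 6(S'(3) - Δ_3) = -18.
Hence m_0 = -475/28, m_1 = 391/14, m_2 = -139/4, m_3 = 295/14, m_4 = -547/28.

-16.9643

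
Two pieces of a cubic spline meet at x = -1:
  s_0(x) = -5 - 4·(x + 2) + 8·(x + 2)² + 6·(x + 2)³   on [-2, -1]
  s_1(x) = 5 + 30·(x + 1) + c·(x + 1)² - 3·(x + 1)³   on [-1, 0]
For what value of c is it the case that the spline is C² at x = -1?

26

s_0''(x) = 16 + 36·(x + 2), so s_0''(-1) = 52. On the right, s_1''(-1) = 2c, so c = 26.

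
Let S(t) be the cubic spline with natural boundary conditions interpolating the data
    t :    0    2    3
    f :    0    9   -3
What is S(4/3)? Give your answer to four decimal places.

10.0741

Write M_i for S''(x_i). With h_i = 2, 1 and divided differences Δ_i = 9/2, -12, the continuity of S' gives the tridiagonal system
  2·M_0 + 6·M_1 + 1·M_2 = 6(Δ_1 - Δ_0) = -99
Natural end conditions: M_0 = M_2 = 0.
Solving the tridiagonal system: M_0 = 0, M_1 = -33/2, M_2 = 0.
On [0, 2], S(t) = 0 + 10·t + 0·t² - 11/8·t³.
With t = 4/3: S(4/3) = 272/27.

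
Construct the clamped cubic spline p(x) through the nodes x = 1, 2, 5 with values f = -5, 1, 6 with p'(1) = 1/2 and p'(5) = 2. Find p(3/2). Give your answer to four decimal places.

-2.8047

Let M_i = p''(x_i). Step sizes h_i = 1, 3; slopes of the chords Δ_i = (y_(i+1) - y_i)/h_i = 6, 5/3.
  1·M_0 + 8·M_1 + 3·M_2 = 6(Δ_1 - Δ_0) = -26
Clamped end conditions give two more equations: 2h_0·M_0 + h_0·M_1 = 6(Δ_0 - p'(1)) = 33 and h_1·M_1 + 2h_1·M_2 = 6(p'(5) - Δ_1) = 2.
Solving: M_0 = 161/8, M_1 = -29/4, M_2 = 95/24.
On [1, 2], p(x) = -5 + 1/2·(x - 1) + 161/16·(x - 1)² - 73/16·(x - 1)³.
With (x - 1) = 1/2: p(3/2) = -359/128.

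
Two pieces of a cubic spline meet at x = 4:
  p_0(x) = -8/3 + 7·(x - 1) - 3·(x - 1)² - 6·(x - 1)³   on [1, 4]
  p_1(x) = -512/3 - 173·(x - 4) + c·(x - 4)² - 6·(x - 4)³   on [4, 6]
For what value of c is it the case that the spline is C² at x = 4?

-57

p_0''(x) = -6 - 36·(x - 1), so p_0''(4) = -114. On the right, p_1''(4) = 2c, so c = -57.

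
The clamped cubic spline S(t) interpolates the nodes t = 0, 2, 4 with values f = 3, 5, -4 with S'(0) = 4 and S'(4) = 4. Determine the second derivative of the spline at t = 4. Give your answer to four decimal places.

With m_i denoting the second derivative at x_i, h_i = 2, 2, and Δ_i = (y_(i+1) − y_i)/h_i = 1, -9/2:
  2·m_0 + 8·m_1 + 2·m_2 = 6(Δ_1 - Δ_0) = -33
Clamped end conditions give two more equations: 2h_0·m_0 + h_0·m_1 = 6(Δ_0 - S'(0)) = -18 and h_1·m_1 + 2h_1·m_2 = 6(S'(4) - Δ_1) = 51.
Solving the tridiagonal system: m_0 = -3/8, m_1 = -33/4, m_2 = 135/8.

16.8750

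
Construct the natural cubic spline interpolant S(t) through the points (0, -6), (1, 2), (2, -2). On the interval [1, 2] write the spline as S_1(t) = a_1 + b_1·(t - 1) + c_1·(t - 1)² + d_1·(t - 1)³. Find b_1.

2

Let M_i = S''(x_i). Step sizes h_i = 1, 1; slopes of the chords Δ_i = (y_(i+1) - y_i)/h_i = 8, -4.
  1·M_0 + 4·M_1 + 1·M_2 = 6(Δ_1 - Δ_0) = -72
Natural end conditions: M_0 = M_2 = 0.
Solving the tridiagonal system: M_0 = 0, M_1 = -18, M_2 = 0.
On [1, 2], with S_1(t) = a_1 + b_1·(t - 1) + c_1·(t - 1)² + d_1·(t - 1)³: c_1 = M_1/2 = -9, d_1 = (M_2 - M_1)/(6h_1) = 3, b_1 = Δ_1 - h_1(2M_1 + M_2)/6 = 2.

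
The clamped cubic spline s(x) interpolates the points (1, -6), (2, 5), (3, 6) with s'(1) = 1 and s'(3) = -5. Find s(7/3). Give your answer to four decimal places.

Put M_i = s'' at the i-th knot. Here h = (1, 1) and Δ = (11, 1), so the interior equations h_(i-1)·M_(i-1) + 2(h_(i-1)+h_i)·M_i + h_i·M_(i+1) = 6(Δ_i − Δ_(i-1)) read
  1·M_0 + 4·M_1 + 1·M_2 = 6(Δ_1 - Δ_0) = -60
Clamped end conditions give two more equations: 2h_0·M_0 + h_0·M_1 = 6(Δ_0 - s'(1)) = 60 and h_1·M_1 + 2h_1·M_2 = 6(s'(3) - Δ_1) = -36.
Solving the tridiagonal system: M_0 = 42, M_1 = -24, M_2 = -6.
On [2, 3], s(x) = 5 + 10·(x - 2) - 12·(x - 2)² + 3·(x - 2)³.
With (x - 2) = 1/3: s(7/3) = 64/9.

7.1111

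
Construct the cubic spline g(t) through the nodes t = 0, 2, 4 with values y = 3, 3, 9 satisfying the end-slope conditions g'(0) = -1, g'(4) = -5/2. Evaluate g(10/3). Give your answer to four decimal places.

With M_i denoting the second derivative at x_i, h_i = 2, 2, and Δ_i = (y_(i+1) − y_i)/h_i = 0, 3:
  2·M_0 + 8·M_1 + 2·M_2 = 6(Δ_1 - Δ_0) = 18
Clamped end conditions give two more equations: 2h_0·M_0 + h_0·M_1 = 6(Δ_0 - g'(0)) = 6 and h_1·M_1 + 2h_1·M_2 = 6(g'(4) - Δ_1) = -33.
Hence M_0 = -9/8, M_1 = 21/4, M_2 = -87/8.
On [2, 4], g(t) = 3 + 25/8·(t - 2) + 21/8·(t - 2)² - 43/32·(t - 2)³.
With (t - 2) = 4/3: g(10/3) = 467/54.

8.6481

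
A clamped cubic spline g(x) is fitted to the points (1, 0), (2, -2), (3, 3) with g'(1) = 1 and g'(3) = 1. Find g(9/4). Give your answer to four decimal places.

-1.0195

With M_i denoting the second derivative at x_i, h_i = 1, 1, and Δ_i = (y_(i+1) − y_i)/h_i = -2, 5:
  1·M_0 + 4·M_1 + 1·M_2 = 6(Δ_1 - Δ_0) = 42
Clamped end conditions give two more equations: 2h_0·M_0 + h_0·M_1 = 6(Δ_0 - g'(1)) = -18 and h_1·M_1 + 2h_1·M_2 = 6(g'(3) - Δ_1) = -24.
Hence M_0 = -39/2, M_1 = 21, M_2 = -45/2.
On [2, 3], g(x) = -2 + 7/4·(x - 2) + 21/2·(x - 2)² - 29/4·(x - 2)³.
With (x - 2) = 1/4: g(9/4) = -261/256.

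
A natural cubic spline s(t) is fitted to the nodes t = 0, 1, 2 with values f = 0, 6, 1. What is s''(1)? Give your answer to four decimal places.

-16.5000

With m_i denoting the second derivative at x_i, h_i = 1, 1, and Δ_i = (y_(i+1) − y_i)/h_i = 6, -5:
  1·m_0 + 4·m_1 + 1·m_2 = 6(Δ_1 - Δ_0) = -66
Natural end conditions: m_0 = m_2 = 0.
Solving: m_0 = 0, m_1 = -33/2, m_2 = 0.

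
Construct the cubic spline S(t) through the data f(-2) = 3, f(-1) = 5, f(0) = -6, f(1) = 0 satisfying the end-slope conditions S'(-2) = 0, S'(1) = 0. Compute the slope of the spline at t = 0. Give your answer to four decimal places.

-2.2000

Let σ_i = S''(x_i). Step sizes h_i = 1, 1, 1; slopes of the chords Δ_i = (y_(i+1) - y_i)/h_i = 2, -11, 6.
  1·σ_0 + 4·σ_1 + 1·σ_2 = 6(Δ_1 - Δ_0) = -78
  1·σ_1 + 4·σ_2 + 1·σ_3 = 6(Δ_2 - Δ_1) = 102
Clamped end conditions give two more equations: 2h_0·σ_0 + h_0·σ_1 = 6(Δ_0 - S'(-2)) = 12 and h_2·σ_2 + 2h_2·σ_3 = 6(S'(1) - Δ_2) = -36.
Solving: σ_0 = 122/5, σ_1 = -184/5, σ_2 = 224/5, σ_3 = -202/5.
On [0, 1], S'(t) = b_2 + 2c_2·t + 3d_2·t² with b_2 = Δ_2 - h_2(2σ_2 + σ_3)/6 = -11/5, c_2 = σ_2/2 = 112/5, d_2 = (σ_3 - σ_2)/(6h_2) = -71/5. So S'(0) = -11/5.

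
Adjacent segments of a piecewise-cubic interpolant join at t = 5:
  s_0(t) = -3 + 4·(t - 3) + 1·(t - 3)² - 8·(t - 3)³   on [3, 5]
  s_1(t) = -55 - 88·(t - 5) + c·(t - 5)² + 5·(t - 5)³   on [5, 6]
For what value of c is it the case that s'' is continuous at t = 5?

-47

s_0''(t) = 2 - 48·(t - 3), so s_0''(5) = -94. On the right, s_1''(5) = 2c, so c = -47.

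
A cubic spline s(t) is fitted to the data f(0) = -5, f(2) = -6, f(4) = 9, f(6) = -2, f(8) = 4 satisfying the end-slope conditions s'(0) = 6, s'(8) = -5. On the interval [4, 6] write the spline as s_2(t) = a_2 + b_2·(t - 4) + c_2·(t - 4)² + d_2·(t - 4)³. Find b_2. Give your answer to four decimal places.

0.8214

Write m_i for s''(x_i). With h_i = 2, 2, 2, 2 and divided differences Δ_i = -1/2, 15/2, -11/2, 3, the continuity of s' gives the tridiagonal system
  2·m_0 + 8·m_1 + 2·m_2 = 6(Δ_1 - Δ_0) = 48
  2·m_1 + 8·m_2 + 2·m_3 = 6(Δ_2 - Δ_1) = -78
  2·m_2 + 8·m_3 + 2·m_4 = 6(Δ_3 - Δ_2) = 51
Clamped end conditions give two more equations: 2h_0·m_0 + h_0·m_1 = 6(Δ_0 - s'(0)) = -39 and h_3·m_3 + 2h_3·m_4 = 6(s'(8) - Δ_3) = -48.
Forward elimination and back-substitution give m_0 = -1909/112, m_1 = 817/56, m_2 = -277/16, m_3 = 877/56, m_4 = -2221/112.
On [4, 6], with s_2(t) = a_2 + b_2·(t - 4) + c_2·(t - 4)² + d_2·(t - 4)³: c_2 = m_2/2 = -277/32, d_2 = (m_3 - m_2)/(6h_2) = 1231/448, b_2 = Δ_2 - h_2(2m_2 + m_3)/6 = 23/28.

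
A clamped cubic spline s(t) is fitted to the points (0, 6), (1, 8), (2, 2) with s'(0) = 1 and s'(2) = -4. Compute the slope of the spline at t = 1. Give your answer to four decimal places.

-2.2500

Let M_i = s''(x_i). Step sizes h_i = 1, 1; slopes of the chords Δ_i = (y_(i+1) - y_i)/h_i = 2, -6.
  1·M_0 + 4·M_1 + 1·M_2 = 6(Δ_1 - Δ_0) = -48
Clamped end conditions give two more equations: 2h_0·M_0 + h_0·M_1 = 6(Δ_0 - s'(0)) = 6 and h_1·M_1 + 2h_1·M_2 = 6(s'(2) - Δ_1) = 12.
Hence M_0 = 25/2, M_1 = -19, M_2 = 31/2.
On [1, 2], s'(t) = b_1 + 2c_1·(t - 1) + 3d_1·(t - 1)² with b_1 = Δ_1 - h_1(2M_1 + M_2)/6 = -9/4, c_1 = M_1/2 = -19/2, d_1 = (M_2 - M_1)/(6h_1) = 23/4. So s'(1) = -9/4.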